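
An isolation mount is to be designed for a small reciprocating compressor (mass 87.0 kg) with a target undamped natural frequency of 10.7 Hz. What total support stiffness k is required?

ω_n = 2πf_n = 2π × 10.7 = 67.23 rad/s.
k = m·ω_n² = 87.0 × 67.23² = 87.0 × 4520 = 393200 N/m.

393000 N/m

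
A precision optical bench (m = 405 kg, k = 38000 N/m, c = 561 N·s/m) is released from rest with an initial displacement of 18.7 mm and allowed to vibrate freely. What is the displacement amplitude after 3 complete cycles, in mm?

ζ = c/(2√(km)) = 561/(2√(38000 × 405)) = 561/7846 = 0.07150.
Logarithmic decrement δ = 2πζ/√(1 − ζ²) = 2π × 0.07150/√(1 − 0.00511) = 0.4504.
After n cycles, x_n/x₀ = e^(−nδ), so x_3 = 18.7 × e^(−3 × 0.4504) = 18.7 × 0.2589 = 4.842 mm.

4.84 mm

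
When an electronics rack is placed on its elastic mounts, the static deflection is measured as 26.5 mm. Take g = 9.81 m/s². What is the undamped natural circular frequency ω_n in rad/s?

ω_n = √(g/δ_st) = √(9.81/0.0265) = √370.2 = 19.24 rad/s.

19.2 rad/s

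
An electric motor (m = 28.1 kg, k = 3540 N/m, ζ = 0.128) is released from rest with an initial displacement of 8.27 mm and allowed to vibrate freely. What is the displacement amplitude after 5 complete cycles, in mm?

0.143 mm

Logarithmic decrement δ = 2πζ/√(1 − ζ²) = 2π × 0.1280/√(1 − 0.0164) = 0.8109.
After n cycles, x_n/x₀ = e^(−nδ), so x_5 = 8.27 × e^(−5 × 0.8109) = 8.27 × 0.01734 = 0.1434 mm.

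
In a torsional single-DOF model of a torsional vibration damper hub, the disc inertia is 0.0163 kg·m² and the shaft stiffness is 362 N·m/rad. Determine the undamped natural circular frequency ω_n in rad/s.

ω_n = √(k_t/J) = √(362/0.0163) = √22210 = 149.0 rad/s.

149 rad/s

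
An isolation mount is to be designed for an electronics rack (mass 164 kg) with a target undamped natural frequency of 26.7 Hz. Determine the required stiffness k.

4620000 N/m

ω_n = 2πf_n = 2π × 26.7 = 167.8 rad/s.
k = m·ω_n² = 164 × 167.8² = 164 × 28140 = 4616000 N/m.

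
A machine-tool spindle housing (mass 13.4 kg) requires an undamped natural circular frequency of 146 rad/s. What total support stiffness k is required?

286000 N/m

k = m·ω_n² = 13.4 × 146.0² = 13.4 × 21320 = 285600 N/m.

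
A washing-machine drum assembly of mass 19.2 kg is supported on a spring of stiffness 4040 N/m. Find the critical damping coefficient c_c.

557 N·s/m

c_c = 2√(k·m) = 2√(4040 × 19.2) = 2 × 278.5 = 557.0 N·s/m.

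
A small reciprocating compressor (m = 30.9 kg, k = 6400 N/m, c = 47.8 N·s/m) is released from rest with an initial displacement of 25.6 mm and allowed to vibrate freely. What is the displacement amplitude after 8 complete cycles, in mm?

ζ = c/(2√(km)) = 47.8/(2√(6400 × 30.9)) = 47.8/889.4 = 0.05374.
Logarithmic decrement δ = 2πζ/√(1 − ζ²) = 2π × 0.05374/√(1 − 0.00289) = 0.3382.
After n cycles, x_n/x₀ = e^(−nδ), so x_8 = 25.6 × e^(−8 × 0.3382) = 25.6 × 0.06685 = 1.711 mm.

1.71 mm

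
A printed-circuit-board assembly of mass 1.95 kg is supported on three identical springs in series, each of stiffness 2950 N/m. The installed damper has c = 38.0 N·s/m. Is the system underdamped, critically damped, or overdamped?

underdamped

Series springs: 1/k_eq = 3/2950, so k_eq = 2950/3 = 983.3 N/m.
c_c = 2√(k_eq·m) = 87.58 N·s/m; ζ = c/c_c = 38.0/87.58 = 0.434.
Since ζ < 1 the system is underdamped.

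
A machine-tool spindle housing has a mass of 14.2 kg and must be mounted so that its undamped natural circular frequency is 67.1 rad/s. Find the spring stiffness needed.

k = m·ω_n² = 14.2 × 67.10² = 14.2 × 4502 = 63930 N/m.

63900 N/m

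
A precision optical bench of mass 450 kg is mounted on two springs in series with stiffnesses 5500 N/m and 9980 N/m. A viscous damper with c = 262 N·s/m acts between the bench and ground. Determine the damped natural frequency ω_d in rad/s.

2.79 rad/s

Series springs: 1/k_eq = 1/5500 + 1/9980 = 0.0002820, so k_eq = 3546 N/m.
ω_n = √(k_eq/m) = √(3546/450) = 2.807 rad/s.
Critical damping c_c = 2√(k_eq·m) = 2√(3546 × 450) = 2526 N·s/m, so ζ = c/c_c = 262/2526 = 0.1037.
ω_d = ω_n√(1 − ζ²) = 2.807 × √(1 − 0.0108) = 2.792 rad/s.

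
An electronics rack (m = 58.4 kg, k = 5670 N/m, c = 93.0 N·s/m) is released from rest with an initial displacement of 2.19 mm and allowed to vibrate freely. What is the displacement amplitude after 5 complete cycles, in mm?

ζ = c/(2√(km)) = 93.0/(2√(5670 × 58.4)) = 93.0/1151 = 0.08081.
Logarithmic decrement δ = 2πζ/√(1 − ζ²) = 2π × 0.08081/√(1 − 0.00653) = 0.5094.
After n cycles, x_n/x₀ = e^(−nδ), so x_5 = 2.19 × e^(−5 × 0.5094) = 2.19 × 0.07832 = 0.1715 mm.

0.172 mm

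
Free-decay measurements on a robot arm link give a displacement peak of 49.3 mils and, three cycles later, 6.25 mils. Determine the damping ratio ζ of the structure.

0.109

Logarithmic decrement δ = (1/n)·ln(x₀/x_n) = (1/3)·ln(49.3/6.25) = (1/3)·ln(7.888) = 0.6884.
ζ = δ/√(4π² + δ²) = 0.6884/√(39.48 + 0.474) = 0.6884/6.321 = 0.1089.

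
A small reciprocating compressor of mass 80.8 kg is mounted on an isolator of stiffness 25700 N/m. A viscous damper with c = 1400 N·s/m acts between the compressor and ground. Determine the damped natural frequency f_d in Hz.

2.48 Hz

ω_n = √(k/m) = √(25700/80.8) = 17.83 rad/s.
Critical damping c_c = 2√(k·m) = 2√(25700 × 80.8) = 2882 N·s/m, so ζ = c/c_c = 1400/2882 = 0.4858.
ω_d = ω_n√(1 − ζ²) = 17.83 × √(1 − 0.236) = 15.59 rad/s.
f_d = ω_d/(2π) = 2.481 Hz.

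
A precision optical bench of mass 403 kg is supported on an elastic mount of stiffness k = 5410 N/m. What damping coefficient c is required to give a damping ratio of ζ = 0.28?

c_c = 2√(k·m) = 2√(5410 × 403) = 2953 N·s/m.
c = ζ·c_c = 0.28 × 2953 = 826.9 N·s/m.

827 N·s/m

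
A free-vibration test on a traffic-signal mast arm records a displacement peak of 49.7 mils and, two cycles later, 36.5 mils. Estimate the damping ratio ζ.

Logarithmic decrement δ = (1/n)·ln(x₀/x_n) = (1/2)·ln(49.7/36.5) = (1/2)·ln(1.362) = 0.1543.
ζ = δ/√(4π² + δ²) = 0.1543/√(39.48 + 0.0238) = 0.1543/6.285 = 0.02456.

0.0246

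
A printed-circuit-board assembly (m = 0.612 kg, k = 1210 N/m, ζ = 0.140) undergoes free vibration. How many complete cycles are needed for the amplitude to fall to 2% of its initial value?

5 cycles

Logarithmic decrement δ = 2πζ/√(1 − ζ²) = 2π × 0.1400/√(1 − 0.0196) = 0.8884.
x_n/x₀ = e^(−nδ) ≤ 0.02; take ln: n ≥ ln(1/0.02)/δ = 3.912/0.8884 = 4.403.
So 5 complete cycles are required.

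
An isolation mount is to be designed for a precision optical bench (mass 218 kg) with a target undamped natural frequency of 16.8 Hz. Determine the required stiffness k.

2430000 N/m

ω_n = 2πf_n = 2π × 16.8 = 105.6 rad/s.
k = m·ω_n² = 218 × 105.6² = 218 × 11140 = 2429000 N/m.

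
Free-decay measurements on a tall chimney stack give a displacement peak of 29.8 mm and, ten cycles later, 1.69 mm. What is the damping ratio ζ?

0.0456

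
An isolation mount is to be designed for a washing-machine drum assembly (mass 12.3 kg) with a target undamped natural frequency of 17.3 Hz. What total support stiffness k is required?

ω_n = 2πf_n = 2π × 17.3 = 108.7 rad/s.
k = m·ω_n² = 12.3 × 108.7² = 12.3 × 11820 = 145300 N/m.

145000 N/m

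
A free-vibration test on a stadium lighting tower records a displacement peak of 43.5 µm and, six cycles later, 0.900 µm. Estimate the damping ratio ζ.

0.102

Logarithmic decrement δ = (1/n)·ln(x₀/x_n) = (1/6)·ln(43.5/0.900) = (1/6)·ln(48.33) = 0.6464.
ζ = δ/√(4π² + δ²) = 0.6464/√(39.48 + 0.418) = 0.6464/6.316 = 0.1023.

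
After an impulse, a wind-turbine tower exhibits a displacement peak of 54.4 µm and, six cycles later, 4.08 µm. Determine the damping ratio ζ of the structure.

0.0685

Logarithmic decrement δ = (1/n)·ln(x₀/x_n) = (1/6)·ln(54.4/4.08) = (1/6)·ln(13.33) = 0.4317.
ζ = δ/√(4π² + δ²) = 0.4317/√(39.48 + 0.186) = 0.4317/6.298 = 0.06855.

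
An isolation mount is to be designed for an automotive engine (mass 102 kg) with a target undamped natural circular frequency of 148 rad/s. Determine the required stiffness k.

k = m·ω_n² = 102 × 148.0² = 102 × 21900 = 2234000 N/m.

2230000 N/m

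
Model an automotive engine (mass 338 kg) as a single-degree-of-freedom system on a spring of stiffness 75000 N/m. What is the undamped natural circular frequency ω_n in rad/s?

14.9 rad/s

ω_n = √(k/m) = √(75000/338) = √221.9 = 14.90 rad/s.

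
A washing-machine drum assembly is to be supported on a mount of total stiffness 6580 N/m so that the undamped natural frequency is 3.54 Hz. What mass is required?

13.3 kg

ω_n = 2πf_n = 2π × 3.54 = 22.24 rad/s.
m = k/ω_n² = 6580/22.24² = 6580/494.7 = 13.30 kg.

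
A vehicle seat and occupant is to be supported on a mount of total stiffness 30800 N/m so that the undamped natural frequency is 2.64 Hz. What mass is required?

ω_n = 2πf_n = 2π × 2.64 = 16.59 rad/s.
m = k/ω_n² = 30800/16.59² = 30800/275.1 = 111.9 kg.

112 kg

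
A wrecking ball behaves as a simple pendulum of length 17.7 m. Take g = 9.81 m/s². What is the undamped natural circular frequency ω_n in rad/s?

0.744 rad/s

For a simple pendulum ω_n = √(g/L) = √(9.81/17.7) = √0.5542 = 0.7445 rad/s.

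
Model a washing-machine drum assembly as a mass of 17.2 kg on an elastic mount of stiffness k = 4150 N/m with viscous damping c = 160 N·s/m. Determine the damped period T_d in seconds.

ω_n = √(k/m) = √(4150/17.2) = 15.53 rad/s.
Critical damping c_c = 2√(k·m) = 2√(4150 × 17.2) = 534.3 N·s/m, so ζ = c/c_c = 160/534.3 = 0.2994.
ω_d = ω_n√(1 − ζ²) = 15.53 × √(1 − 0.0897) = 14.82 rad/s.
T_d = 2π/ω_d = 0.4240 s.

0.424 s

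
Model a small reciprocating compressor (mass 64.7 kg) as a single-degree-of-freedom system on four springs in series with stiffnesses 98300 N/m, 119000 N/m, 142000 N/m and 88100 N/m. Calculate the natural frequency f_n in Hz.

Series springs: 1/k_eq = 1/98300 + 1/119000 + 1/142000 + 1/88100 = 3.697×10^-5, so k_eq = 27050 N/m.
ω_n = √(k_eq/m) = √(27050/64.7) = √418.1 = 20.45 rad/s.
f_n = ω_n/(2π) = 20.45/6.283 = 3.254 Hz.

3.25 Hz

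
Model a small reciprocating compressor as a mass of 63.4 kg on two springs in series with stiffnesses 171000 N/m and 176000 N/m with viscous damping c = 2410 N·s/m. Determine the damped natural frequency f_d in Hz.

Series springs: 1/k_eq = 1/171000 + 1/176000 = 1.153×10^-5, so k_eq = 86730 N/m.
ω_n = √(k_eq/m) = √(86730/63.4) = 36.99 rad/s.
Critical damping c_c = 2√(k_eq·m) = 2√(86730 × 63.4) = 4690 N·s/m, so ζ = c/c_c = 2410/4690 = 0.5139.
ω_d = ω_n√(1 − ζ²) = 36.99 × √(1 − 0.264) = 31.73 rad/s.
f_d = ω_d/(2π) = 5.050 Hz.

5.05 Hz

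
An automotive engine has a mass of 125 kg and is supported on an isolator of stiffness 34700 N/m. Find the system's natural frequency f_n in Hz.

ω_n = √(k/m) = √(34700/125) = √277.6 = 16.66 rad/s.
f_n = ω_n/(2π) = 16.66/6.283 = 2.652 Hz.

2.65 Hz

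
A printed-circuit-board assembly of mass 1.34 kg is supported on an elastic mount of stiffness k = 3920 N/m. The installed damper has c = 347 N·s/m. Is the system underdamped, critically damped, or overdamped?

overdamped

c_c = 2√(k·m) = 145.0 N·s/m; ζ = c/c_c = 347/145.0 = 2.39.
Since ζ > 1 the system is overdamped.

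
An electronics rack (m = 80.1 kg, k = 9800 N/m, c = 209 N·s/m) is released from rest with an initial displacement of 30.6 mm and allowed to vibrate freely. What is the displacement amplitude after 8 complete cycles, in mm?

ζ = c/(2√(km)) = 209/(2√(9800 × 80.1)) = 209/1772 = 0.1179.
Logarithmic decrement δ = 2πζ/√(1 − ζ²) = 2π × 0.1179/√(1 − 0.0139) = 0.7463.
After n cycles, x_n/x₀ = e^(−nδ), so x_8 = 30.6 × e^(−8 × 0.7463) = 30.6 × 0.002553 = 0.07813 mm.

0.0781 mm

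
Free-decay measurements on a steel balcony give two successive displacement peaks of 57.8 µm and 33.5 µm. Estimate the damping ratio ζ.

0.0865

Logarithmic decrement δ = (1/n)·ln(x₀/x_n) = (1/1)·ln(57.8/33.5) = (1/1)·ln(1.725) = 0.5454.
ζ = δ/√(4π² + δ²) = 0.5454/√(39.48 + 0.298) = 0.5454/6.307 = 0.08648.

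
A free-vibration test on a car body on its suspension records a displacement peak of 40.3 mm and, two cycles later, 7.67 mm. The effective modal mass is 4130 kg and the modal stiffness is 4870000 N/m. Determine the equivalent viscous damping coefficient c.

Logarithmic decrement δ = (1/n)·ln(x₀/x_n) = (1/2)·ln(40.3/7.67) = (1/2)·ln(5.254) = 0.8295.
ζ = δ/√(4π² + δ²) = 0.8295/√(39.48 + 0.688) = 0.8295/6.338 = 0.1309.
c = ζ · 2√(km) = 0.1309 × 2√(4870000 × 4130) = 0.1309 × 283600 = 37120 N·s/m.

37100 N·s/m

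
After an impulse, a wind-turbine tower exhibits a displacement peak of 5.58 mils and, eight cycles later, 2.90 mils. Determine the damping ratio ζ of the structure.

0.0130

Logarithmic decrement δ = (1/n)·ln(x₀/x_n) = (1/8)·ln(5.58/2.90) = (1/8)·ln(1.924) = 0.08181.
ζ = δ/√(4π² + δ²) = 0.08181/√(39.48 + 0.00669) = 0.08181/6.284 = 0.01302.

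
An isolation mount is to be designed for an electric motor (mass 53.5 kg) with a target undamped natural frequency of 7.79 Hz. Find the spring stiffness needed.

128000 N/m

ω_n = 2πf_n = 2π × 7.79 = 48.95 rad/s.
k = m·ω_n² = 53.5 × 48.95² = 53.5 × 2396 = 128200 N/m.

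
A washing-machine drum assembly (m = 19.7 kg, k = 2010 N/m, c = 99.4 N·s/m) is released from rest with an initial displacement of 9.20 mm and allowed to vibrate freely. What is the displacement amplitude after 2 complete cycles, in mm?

0.360 mm

ζ = c/(2√(km)) = 99.4/(2√(2010 × 19.7)) = 99.4/398.0 = 0.2498.
Logarithmic decrement δ = 2πζ/√(1 − ζ²) = 2π × 0.2498/√(1 − 0.0624) = 1.621.
After n cycles, x_n/x₀ = e^(−nδ), so x_2 = 9.20 × e^(−2 × 1.621) = 9.20 × 0.03911 = 0.3598 mm.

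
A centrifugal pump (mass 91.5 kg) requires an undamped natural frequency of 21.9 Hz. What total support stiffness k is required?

1730000 N/m

ω_n = 2πf_n = 2π × 21.9 = 137.6 rad/s.
k = m·ω_n² = 91.5 × 137.6² = 91.5 × 18930 = 1732000 N/m.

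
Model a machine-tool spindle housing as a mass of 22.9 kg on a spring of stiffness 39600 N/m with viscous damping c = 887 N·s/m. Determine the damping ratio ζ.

0.466

ω_n = √(k/m) = √(39600/22.9) = 41.58 rad/s.
Critical damping c_c = 2√(k·m) = 2√(39600 × 22.9) = 1905 N·s/m, so ζ = c/c_c = 887/1905 = 0.4657.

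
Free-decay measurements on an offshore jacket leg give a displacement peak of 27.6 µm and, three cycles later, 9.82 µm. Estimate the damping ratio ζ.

0.0547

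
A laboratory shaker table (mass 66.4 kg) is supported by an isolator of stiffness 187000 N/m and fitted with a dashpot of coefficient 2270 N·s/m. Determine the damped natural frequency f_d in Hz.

8.00 Hz

ω_n = √(k/m) = √(187000/66.4) = 53.07 rad/s.
Critical damping c_c = 2√(k·m) = 2√(187000 × 66.4) = 7047 N·s/m, so ζ = c/c_c = 2270/7047 = 0.3221.
ω_d = ω_n√(1 − ζ²) = 53.07 × √(1 − 0.104) = 50.24 rad/s.
f_d = ω_d/(2π) = 7.996 Hz.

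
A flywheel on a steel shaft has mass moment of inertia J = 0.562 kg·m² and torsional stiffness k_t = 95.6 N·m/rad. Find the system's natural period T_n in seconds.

ω_n = √(k_t/J) = √(95.6/0.562) = √170.1 = 13.04 rad/s.
T_n = 2π/ω_n = 6.283/13.04 = 0.4817 s.

0.482 s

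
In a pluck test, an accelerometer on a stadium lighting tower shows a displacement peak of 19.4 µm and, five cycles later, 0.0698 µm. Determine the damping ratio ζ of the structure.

0.176

Logarithmic decrement δ = (1/n)·ln(x₀/x_n) = (1/5)·ln(19.4/0.0698) = (1/5)·ln(277.9) = 1.125.
ζ = δ/√(4π² + δ²) = 1.125/√(39.48 + 1.27) = 1.125/6.383 = 0.1763.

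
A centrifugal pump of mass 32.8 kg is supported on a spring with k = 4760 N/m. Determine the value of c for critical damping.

790 N·s/m

c_c = 2√(k·m) = 2√(4760 × 32.8) = 2 × 395.1 = 790.3 N·s/m.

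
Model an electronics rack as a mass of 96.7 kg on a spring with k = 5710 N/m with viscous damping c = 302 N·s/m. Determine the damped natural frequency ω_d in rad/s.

7.52 rad/s

ω_n = √(k/m) = √(5710/96.7) = 7.684 rad/s.
Critical damping c_c = 2√(k·m) = 2√(5710 × 96.7) = 1486 N·s/m, so ζ = c/c_c = 302/1486 = 0.2032.
ω_d = ω_n√(1 − ζ²) = 7.684 × √(1 − 0.0413) = 7.524 rad/s.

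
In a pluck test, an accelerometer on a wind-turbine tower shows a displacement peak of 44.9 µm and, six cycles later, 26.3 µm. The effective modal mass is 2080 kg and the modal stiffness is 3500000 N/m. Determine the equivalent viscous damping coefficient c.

Logarithmic decrement δ = (1/n)·ln(x₀/x_n) = (1/6)·ln(44.9/26.3) = (1/6)·ln(1.707) = 0.08914.
ζ = δ/√(4π² + δ²) = 0.08914/√(39.48 + 0.00795) = 0.08914/6.284 = 0.01419.
c = ζ · 2√(km) = 0.01419 × 2√(3500000 × 2080) = 0.01419 × 170600 = 2421 N·s/m.

2420 N·s/m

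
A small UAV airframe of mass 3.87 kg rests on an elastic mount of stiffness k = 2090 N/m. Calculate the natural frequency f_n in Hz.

3.70 Hz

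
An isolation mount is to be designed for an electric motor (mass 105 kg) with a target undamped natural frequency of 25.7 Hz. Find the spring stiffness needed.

2740000 N/m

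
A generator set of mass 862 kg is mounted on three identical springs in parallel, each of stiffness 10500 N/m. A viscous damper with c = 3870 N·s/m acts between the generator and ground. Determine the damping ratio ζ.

0.371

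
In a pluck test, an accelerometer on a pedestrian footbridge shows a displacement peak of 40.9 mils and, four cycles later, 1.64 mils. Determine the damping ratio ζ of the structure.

0.127

Logarithmic decrement δ = (1/n)·ln(x₀/x_n) = (1/4)·ln(40.9/1.64) = (1/4)·ln(24.94) = 0.8041.
ζ = δ/√(4π² + δ²) = 0.8041/√(39.48 + 0.647) = 0.8041/6.334 = 0.1269.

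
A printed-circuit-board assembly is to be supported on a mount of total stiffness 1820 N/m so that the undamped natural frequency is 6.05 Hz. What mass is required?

ω_n = 2πf_n = 2π × 6.05 = 38.01 rad/s.
m = k/ω_n² = 1820/38.01² = 1820/1445 = 1.260 kg.

1.26 kg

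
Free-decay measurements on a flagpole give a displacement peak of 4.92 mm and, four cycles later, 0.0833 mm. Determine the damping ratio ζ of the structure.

0.160

Logarithmic decrement δ = (1/n)·ln(x₀/x_n) = (1/4)·ln(4.92/0.0833) = (1/4)·ln(59.06) = 1.020.
ζ = δ/√(4π² + δ²) = 1.020/√(39.48 + 1.04) = 1.020/6.365 = 0.1602.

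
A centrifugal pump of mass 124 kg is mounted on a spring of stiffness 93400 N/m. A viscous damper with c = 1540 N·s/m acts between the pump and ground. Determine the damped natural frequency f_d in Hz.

ω_n = √(k/m) = √(93400/124) = 27.44 rad/s.
Critical damping c_c = 2√(k·m) = 2√(93400 × 124) = 6806 N·s/m, so ζ = c/c_c = 1540/6806 = 0.2263.
ω_d = ω_n√(1 − ζ²) = 27.44 × √(1 − 0.0512) = 26.73 rad/s.
f_d = ω_d/(2π) = 4.255 Hz.

4.25 Hz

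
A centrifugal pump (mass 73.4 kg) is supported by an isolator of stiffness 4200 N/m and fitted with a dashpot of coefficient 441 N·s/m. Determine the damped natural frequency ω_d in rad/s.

ω_n = √(k/m) = √(4200/73.4) = 7.564 rad/s.
Critical damping c_c = 2√(k·m) = 2√(4200 × 73.4) = 1110 N·s/m, so ζ = c/c_c = 441/1110 = 0.3971.
ω_d = ω_n√(1 − ζ²) = 7.564 × √(1 − 0.158) = 6.942 rad/s.

6.94 rad/s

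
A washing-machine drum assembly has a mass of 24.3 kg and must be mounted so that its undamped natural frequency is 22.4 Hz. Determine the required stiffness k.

ω_n = 2πf_n = 2π × 22.4 = 140.7 rad/s.
k = m·ω_n² = 24.3 × 140.7² = 24.3 × 19810 = 481400 N/m.

481000 N/m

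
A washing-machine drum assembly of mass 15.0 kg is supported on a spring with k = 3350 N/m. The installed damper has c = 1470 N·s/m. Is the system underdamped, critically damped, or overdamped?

c_c = 2√(k·m) = 448.3 N·s/m; ζ = c/c_c = 1470/448.3 = 3.28.
Since ζ > 1 the system is overdamped.

overdamped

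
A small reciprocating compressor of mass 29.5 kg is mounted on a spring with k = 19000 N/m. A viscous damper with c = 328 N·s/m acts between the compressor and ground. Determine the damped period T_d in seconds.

ω_n = √(k/m) = √(19000/29.5) = 25.38 rad/s.
Critical damping c_c = 2√(k·m) = 2√(19000 × 29.5) = 1497 N·s/m, so ζ = c/c_c = 328/1497 = 0.2191.
ω_d = ω_n√(1 − ζ²) = 25.38 × √(1 − 0.0480) = 24.76 rad/s.
T_d = 2π/ω_d = 0.2537 s.

0.254 s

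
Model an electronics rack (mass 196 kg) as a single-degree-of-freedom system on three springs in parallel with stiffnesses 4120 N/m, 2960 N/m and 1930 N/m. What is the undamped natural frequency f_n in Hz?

Parallel springs add: k_eq = 4120 + 2960 + 1930 = 9010 N/m.
ω_n = √(k_eq/m) = √(9010/196) = √45.97 = 6.780 rad/s.
f_n = ω_n/(2π) = 6.780/6.283 = 1.079 Hz.

1.08 Hz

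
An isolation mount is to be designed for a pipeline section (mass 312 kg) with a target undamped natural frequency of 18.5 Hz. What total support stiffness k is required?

4220000 N/m

ω_n = 2πf_n = 2π × 18.5 = 116.2 rad/s.
k = m·ω_n² = 312 × 116.2² = 312 × 13510 = 4216000 N/m.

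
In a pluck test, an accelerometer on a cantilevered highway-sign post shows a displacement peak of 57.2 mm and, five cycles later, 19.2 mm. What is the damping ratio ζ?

0.0347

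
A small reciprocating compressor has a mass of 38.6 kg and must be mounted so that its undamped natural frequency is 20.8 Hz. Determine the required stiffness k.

ω_n = 2πf_n = 2π × 20.8 = 130.7 rad/s.
k = m·ω_n² = 38.6 × 130.7² = 38.6 × 17080 = 659300 N/m.

659000 N/m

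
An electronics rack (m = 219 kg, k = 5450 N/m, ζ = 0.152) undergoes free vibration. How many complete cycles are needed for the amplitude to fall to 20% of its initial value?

Logarithmic decrement δ = 2πζ/√(1 − ζ²) = 2π × 0.1520/√(1 − 0.0231) = 0.9663.
x_n/x₀ = e^(−nδ) ≤ 0.2; take ln: n ≥ ln(1/0.2)/δ = 1.609/0.9663 = 1.666.
So 2 complete cycles are required.

2 cycles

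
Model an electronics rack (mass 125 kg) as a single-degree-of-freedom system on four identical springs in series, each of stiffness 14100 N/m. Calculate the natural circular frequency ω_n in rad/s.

5.31 rad/s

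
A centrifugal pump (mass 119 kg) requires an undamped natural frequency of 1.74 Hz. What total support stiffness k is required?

14200 N/m

ω_n = 2πf_n = 2π × 1.74 = 10.93 rad/s.
k = m·ω_n² = 119 × 10.93² = 119 × 119.5 = 14220 N/m.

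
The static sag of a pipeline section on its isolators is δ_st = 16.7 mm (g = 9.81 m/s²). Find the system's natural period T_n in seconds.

0.259 s

ω_n = √(g/δ_st) = √(9.81/0.0167) = √587.4 = 24.24 rad/s.
T_n = 2π/ω_n = 6.283/24.24 = 0.2592 s.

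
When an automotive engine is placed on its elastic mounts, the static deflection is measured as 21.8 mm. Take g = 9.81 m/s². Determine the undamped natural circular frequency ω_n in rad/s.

21.2 rad/s

ω_n = √(g/δ_st) = √(9.81/0.0218) = √450.0 = 21.21 rad/s.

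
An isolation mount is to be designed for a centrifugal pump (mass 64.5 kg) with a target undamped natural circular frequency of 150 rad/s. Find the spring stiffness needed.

k = m·ω_n² = 64.5 × 150.0² = 64.5 × 22500 = 1451000 N/m.

1450000 N/m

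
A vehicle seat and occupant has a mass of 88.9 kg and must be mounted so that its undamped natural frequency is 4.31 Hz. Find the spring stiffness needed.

ω_n = 2πf_n = 2π × 4.31 = 27.08 rad/s.
k = m·ω_n² = 88.9 × 27.08² = 88.9 × 733.4 = 65200 N/m.

65200 N/m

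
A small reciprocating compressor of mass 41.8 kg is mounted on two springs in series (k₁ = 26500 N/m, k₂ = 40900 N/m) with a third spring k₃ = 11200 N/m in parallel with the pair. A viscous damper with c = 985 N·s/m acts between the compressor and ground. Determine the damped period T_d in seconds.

0.277 s

Series pair: k_s = k₁k₂/(k₁+k₂) = (26500)(40900)/(26500 + 40900) = 16080 N/m. In parallel with k₃: k_eq = 16080 + 11200 = 27280 N/m.
ω_n = √(k_eq/m) = √(27280/41.8) = 25.55 rad/s.
Critical damping c_c = 2√(k_eq·m) = 2√(27280 × 41.8) = 2136 N·s/m, so ζ = c/c_c = 985/2136 = 0.4612.
ω_d = ω_n√(1 − ζ²) = 25.55 × √(1 − 0.213) = 22.67 rad/s.
T_d = 2π/ω_d = 0.2772 s.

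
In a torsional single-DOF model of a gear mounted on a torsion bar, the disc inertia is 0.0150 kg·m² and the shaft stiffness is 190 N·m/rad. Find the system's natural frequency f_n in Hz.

17.9 Hz

ω_n = √(k_t/J) = √(190/0.0150) = √12670 = 112.5 rad/s.
f_n = ω_n/(2π) = 112.5/6.283 = 17.91 Hz.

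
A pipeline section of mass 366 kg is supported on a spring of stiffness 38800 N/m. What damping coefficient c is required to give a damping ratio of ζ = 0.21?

c_c = 2√(k·m) = 2√(38800 × 366) = 7537 N·s/m.
c = ζ·c_c = 0.21 × 7537 = 1583 N·s/m.

1580 N·s/m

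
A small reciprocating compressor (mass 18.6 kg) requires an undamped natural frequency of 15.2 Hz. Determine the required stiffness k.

170000 N/m

ω_n = 2πf_n = 2π × 15.2 = 95.50 rad/s.
k = m·ω_n² = 18.6 × 95.50² = 18.6 × 9121 = 169700 N/m.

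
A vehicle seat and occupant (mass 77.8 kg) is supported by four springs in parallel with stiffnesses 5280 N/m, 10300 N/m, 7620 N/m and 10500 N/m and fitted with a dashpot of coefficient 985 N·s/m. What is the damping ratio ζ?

Parallel springs add: k_eq = 5280 + 10300 + 7620 + 10500 = 33700 N/m.
ω_n = √(k_eq/m) = √(33700/77.8) = 20.81 rad/s.
Critical damping c_c = 2√(k_eq·m) = 2√(33700 × 77.8) = 3238 N·s/m, so ζ = c/c_c = 985/3238 = 0.3042.

0.304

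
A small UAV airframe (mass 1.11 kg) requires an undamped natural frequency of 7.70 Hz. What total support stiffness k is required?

ω_n = 2πf_n = 2π × 7.70 = 48.38 rad/s.
k = m·ω_n² = 1.11 × 48.38² = 1.11 × 2341 = 2598 N/m.

2600 N/m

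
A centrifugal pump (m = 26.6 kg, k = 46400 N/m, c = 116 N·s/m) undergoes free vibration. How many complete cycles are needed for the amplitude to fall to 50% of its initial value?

3 cycles

ζ = c/(2√(km)) = 116/(2√(46400 × 26.6)) = 116/2222 = 0.05221.
Logarithmic decrement δ = 2πζ/√(1 − ζ²) = 2π × 0.05221/√(1 − 0.00273) = 0.3285.
x_n/x₀ = e^(−nδ) ≤ 0.5; take ln: n ≥ ln(1/0.5)/δ = 0.6931/0.3285 = 2.110.
So 3 complete cycles are required.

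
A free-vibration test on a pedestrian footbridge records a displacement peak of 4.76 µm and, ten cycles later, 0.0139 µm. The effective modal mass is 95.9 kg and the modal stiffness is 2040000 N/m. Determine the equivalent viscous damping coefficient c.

Logarithmic decrement δ = (1/n)·ln(x₀/x_n) = (1/10)·ln(4.76/0.0139) = (1/10)·ln(342.4) = 0.5836.
ζ = δ/√(4π² + δ²) = 0.5836/√(39.48 + 0.341) = 0.5836/6.310 = 0.09249.
c = ζ · 2√(km) = 0.09249 × 2√(2040000 × 95.9) = 0.09249 × 27970 = 2587 N·s/m.

2590 N·s/m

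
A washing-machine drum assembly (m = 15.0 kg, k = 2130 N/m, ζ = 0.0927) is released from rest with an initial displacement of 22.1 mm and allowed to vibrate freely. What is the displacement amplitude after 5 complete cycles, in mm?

Logarithmic decrement δ = 2πζ/√(1 − ζ²) = 2π × 0.09270/√(1 − 0.00859) = 0.5850.
After n cycles, x_n/x₀ = e^(−nδ), so x_5 = 22.1 × e^(−5 × 0.5850) = 22.1 × 0.05367 = 1.186 mm.

1.19 mm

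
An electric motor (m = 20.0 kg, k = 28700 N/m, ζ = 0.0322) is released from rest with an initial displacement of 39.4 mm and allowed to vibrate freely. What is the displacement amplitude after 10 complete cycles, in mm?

5.20 mm

Logarithmic decrement δ = 2πζ/√(1 − ζ²) = 2π × 0.03220/√(1 − 0.00104) = 0.2024.
After n cycles, x_n/x₀ = e^(−nδ), so x_10 = 39.4 × e^(−10 × 0.2024) = 39.4 × 0.1321 = 5.205 mm.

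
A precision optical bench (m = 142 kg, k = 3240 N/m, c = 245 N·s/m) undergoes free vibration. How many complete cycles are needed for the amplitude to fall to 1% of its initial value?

4 cycles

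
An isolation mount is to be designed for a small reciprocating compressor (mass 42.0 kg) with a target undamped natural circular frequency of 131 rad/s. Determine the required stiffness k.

721000 N/m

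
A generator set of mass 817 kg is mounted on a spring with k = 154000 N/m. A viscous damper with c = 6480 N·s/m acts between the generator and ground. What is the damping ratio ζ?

0.289

ω_n = √(k/m) = √(154000/817) = 13.73 rad/s.
Critical damping c_c = 2√(k·m) = 2√(154000 × 817) = 22430 N·s/m, so ζ = c/c_c = 6480/22430 = 0.2889.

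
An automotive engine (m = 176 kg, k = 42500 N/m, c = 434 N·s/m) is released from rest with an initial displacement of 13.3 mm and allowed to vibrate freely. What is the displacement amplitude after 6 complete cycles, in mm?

ζ = c/(2√(km)) = 434/(2√(42500 × 176)) = 434/5470 = 0.07934.
Logarithmic decrement δ = 2πζ/√(1 − ζ²) = 2π × 0.07934/√(1 − 0.00630) = 0.5001.
After n cycles, x_n/x₀ = e^(−nδ), so x_6 = 13.3 × e^(−6 × 0.5001) = 13.3 × 0.04976 = 0.6618 mm.

0.662 mm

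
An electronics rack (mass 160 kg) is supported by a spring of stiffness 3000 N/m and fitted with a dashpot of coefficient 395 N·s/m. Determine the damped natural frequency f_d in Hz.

0.661 Hz

ω_n = √(k/m) = √(3000/160) = 4.330 rad/s.
Critical damping c_c = 2√(k·m) = 2√(3000 × 160) = 1386 N·s/m, so ζ = c/c_c = 395/1386 = 0.2851.
ω_d = ω_n√(1 − ζ²) = 4.330 × √(1 − 0.0813) = 4.150 rad/s.
f_d = ω_d/(2π) = 0.6606 Hz.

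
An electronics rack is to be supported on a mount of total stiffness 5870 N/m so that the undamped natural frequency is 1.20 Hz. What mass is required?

ω_n = 2πf_n = 2π × 1.20 = 7.540 rad/s.
m = k/ω_n² = 5870/7.540² = 5870/56.85 = 103.3 kg.

103 kg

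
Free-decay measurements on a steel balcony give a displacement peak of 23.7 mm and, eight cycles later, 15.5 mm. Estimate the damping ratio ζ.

0.00845

Logarithmic decrement δ = (1/n)·ln(x₀/x_n) = (1/8)·ln(23.7/15.5) = (1/8)·ln(1.529) = 0.05308.
ζ = δ/√(4π² + δ²) = 0.05308/√(39.48 + 0.00282) = 0.05308/6.283 = 0.008448.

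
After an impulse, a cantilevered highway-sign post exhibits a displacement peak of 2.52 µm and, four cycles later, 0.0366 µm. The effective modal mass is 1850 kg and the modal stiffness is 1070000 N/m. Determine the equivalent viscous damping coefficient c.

14800 N·s/m

Logarithmic decrement δ = (1/n)·ln(x₀/x_n) = (1/4)·ln(2.52/0.0366) = (1/4)·ln(68.85) = 1.058.
ζ = δ/√(4π² + δ²) = 1.058/√(39.48 + 1.12) = 1.058/6.372 = 0.1660.
c = ζ · 2√(km) = 0.1660 × 2√(1070000 × 1850) = 0.1660 × 88980 = 14780 N·s/m.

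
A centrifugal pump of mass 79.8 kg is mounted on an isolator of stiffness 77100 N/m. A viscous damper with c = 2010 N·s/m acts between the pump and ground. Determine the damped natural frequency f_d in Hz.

ω_n = √(k/m) = √(77100/79.8) = 31.08 rad/s.
Critical damping c_c = 2√(k·m) = 2√(77100 × 79.8) = 4961 N·s/m, so ζ = c/c_c = 2010/4961 = 0.4052.
ω_d = ω_n√(1 − ζ²) = 31.08 × √(1 − 0.164) = 28.42 rad/s.
f_d = ω_d/(2π) = 4.523 Hz.

4.52 Hz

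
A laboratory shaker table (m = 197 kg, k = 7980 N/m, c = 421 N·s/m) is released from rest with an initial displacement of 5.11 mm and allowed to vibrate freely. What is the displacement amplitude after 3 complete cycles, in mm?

0.206 mm

ζ = c/(2√(km)) = 421/(2√(7980 × 197)) = 421/2508 = 0.1679.
Logarithmic decrement δ = 2πζ/√(1 − ζ²) = 2π × 0.1679/√(1 − 0.0282) = 1.070.
After n cycles, x_n/x₀ = e^(−nδ), so x_3 = 5.11 × e^(−3 × 1.070) = 5.11 × 0.04035 = 0.2062 mm.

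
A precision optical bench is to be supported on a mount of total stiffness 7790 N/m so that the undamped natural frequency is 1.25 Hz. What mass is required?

ω_n = 2πf_n = 2π × 1.25 = 7.854 rad/s.
m = k/ω_n² = 7790/7.854² = 7790/61.69 = 126.3 kg.

126 kg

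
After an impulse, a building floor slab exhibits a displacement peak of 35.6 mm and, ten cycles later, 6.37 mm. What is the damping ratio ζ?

0.0274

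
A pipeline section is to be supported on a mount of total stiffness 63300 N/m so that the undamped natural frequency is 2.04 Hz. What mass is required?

ω_n = 2πf_n = 2π × 2.04 = 12.82 rad/s.
m = k/ω_n² = 63300/12.82² = 63300/164.3 = 385.3 kg.

385 kg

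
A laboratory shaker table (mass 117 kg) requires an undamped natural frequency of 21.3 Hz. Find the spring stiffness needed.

ω_n = 2πf_n = 2π × 21.3 = 133.8 rad/s.
k = m·ω_n² = 117 × 133.8² = 117 × 17910 = 2096000 N/m.

2100000 N/m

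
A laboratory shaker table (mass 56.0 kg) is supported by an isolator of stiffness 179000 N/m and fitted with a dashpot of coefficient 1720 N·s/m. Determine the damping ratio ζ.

0.272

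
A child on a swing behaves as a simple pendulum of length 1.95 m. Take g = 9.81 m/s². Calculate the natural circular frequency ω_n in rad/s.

For a simple pendulum ω_n = √(g/L) = √(9.81/1.95) = √5.031 = 2.243 rad/s.

2.24 rad/s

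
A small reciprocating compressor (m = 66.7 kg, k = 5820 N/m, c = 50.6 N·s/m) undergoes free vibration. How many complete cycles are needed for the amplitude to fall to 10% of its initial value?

10 cycles

ζ = c/(2√(km)) = 50.6/(2√(5820 × 66.7)) = 50.6/1246 = 0.04061.
Logarithmic decrement δ = 2πζ/√(1 − ζ²) = 2π × 0.04061/√(1 − 0.00165) = 0.2553.
x_n/x₀ = e^(−nδ) ≤ 0.1; take ln: n ≥ ln(1/0.1)/δ = 2.303/0.2553 = 9.017.
So 10 complete cycles are required.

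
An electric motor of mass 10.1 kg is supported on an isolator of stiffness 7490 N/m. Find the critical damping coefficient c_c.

c_c = 2√(k·m) = 2√(7490 × 10.1) = 2 × 275.0 = 550.1 N·s/m.

550 N·s/m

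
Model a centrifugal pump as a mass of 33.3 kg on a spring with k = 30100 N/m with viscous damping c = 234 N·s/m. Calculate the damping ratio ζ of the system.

0.117

ω_n = √(k/m) = √(30100/33.3) = 30.06 rad/s.
Critical damping c_c = 2√(k·m) = 2√(30100 × 33.3) = 2002 N·s/m, so ζ = c/c_c = 234/2002 = 0.1169.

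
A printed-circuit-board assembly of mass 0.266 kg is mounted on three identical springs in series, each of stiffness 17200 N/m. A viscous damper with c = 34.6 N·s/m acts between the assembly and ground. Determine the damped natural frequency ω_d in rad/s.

132 rad/s

Series springs: 1/k_eq = 3/17200, so k_eq = 17200/3 = 5733 N/m.
ω_n = √(k_eq/m) = √(5733/0.266) = 146.8 rad/s.
Critical damping c_c = 2√(k_eq·m) = 2√(5733 × 0.266) = 78.10 N·s/m, so ζ = c/c_c = 34.6/78.10 = 0.4430.
ω_d = ω_n√(1 − ζ²) = 146.8 × √(1 − 0.196) = 131.6 rad/s.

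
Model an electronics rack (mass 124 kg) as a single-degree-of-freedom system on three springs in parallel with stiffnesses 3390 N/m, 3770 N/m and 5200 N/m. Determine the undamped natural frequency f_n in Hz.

1.59 Hz

Parallel springs add: k_eq = 3390 + 3770 + 5200 = 12360 N/m.
ω_n = √(k_eq/m) = √(12360/124) = √99.68 = 9.984 rad/s.
f_n = ω_n/(2π) = 9.984/6.283 = 1.589 Hz.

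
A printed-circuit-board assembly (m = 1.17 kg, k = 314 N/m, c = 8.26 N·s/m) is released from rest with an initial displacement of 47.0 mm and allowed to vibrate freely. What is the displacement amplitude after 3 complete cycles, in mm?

0.734 mm

ζ = c/(2√(km)) = 8.26/(2√(314 × 1.17)) = 8.26/38.33 = 0.2155.
Logarithmic decrement δ = 2πζ/√(1 − ζ²) = 2π × 0.2155/√(1 − 0.0464) = 1.386.
After n cycles, x_n/x₀ = e^(−nδ), so x_3 = 47.0 × e^(−3 × 1.386) = 47.0 × 0.01562 = 0.7341 mm.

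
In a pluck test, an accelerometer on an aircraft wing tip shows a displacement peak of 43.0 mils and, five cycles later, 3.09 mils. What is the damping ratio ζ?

Logarithmic decrement δ = (1/n)·ln(x₀/x_n) = (1/5)·ln(43.0/3.09) = (1/5)·ln(13.92) = 0.5266.
ζ = δ/√(4π² + δ²) = 0.5266/√(39.48 + 0.277) = 0.5266/6.305 = 0.08352.

0.0835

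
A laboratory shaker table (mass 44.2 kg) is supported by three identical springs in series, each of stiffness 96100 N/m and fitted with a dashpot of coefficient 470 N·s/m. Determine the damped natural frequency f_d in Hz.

Series springs: 1/k_eq = 3/96100, so k_eq = 96100/3 = 32030 N/m.
ω_n = √(k_eq/m) = √(32030/44.2) = 26.92 rad/s.
Critical damping c_c = 2√(k_eq·m) = 2√(32030 × 44.2) = 2380 N·s/m, so ζ = c/c_c = 470/2380 = 0.1975.
ω_d = ω_n√(1 − ζ²) = 26.92 × √(1 − 0.0390) = 26.39 rad/s.
f_d = ω_d/(2π) = 4.200 Hz.

4.20 Hz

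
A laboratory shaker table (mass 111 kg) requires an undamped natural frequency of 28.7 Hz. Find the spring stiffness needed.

ω_n = 2πf_n = 2π × 28.7 = 180.3 rad/s.
k = m·ω_n² = 111 × 180.3² = 111 × 32520 = 3609000 N/m.

3610000 N/m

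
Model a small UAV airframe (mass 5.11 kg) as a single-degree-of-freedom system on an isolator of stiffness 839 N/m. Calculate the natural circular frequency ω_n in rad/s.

12.8 rad/s

ω_n = √(k/m) = √(839.0/5.11) = √164.2 = 12.81 rad/s.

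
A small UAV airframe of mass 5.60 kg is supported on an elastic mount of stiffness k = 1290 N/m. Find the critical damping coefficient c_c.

c_c = 2√(k·m) = 2√(1290 × 5.60) = 2 × 84.99 = 170.0 N·s/m.

170 N·s/m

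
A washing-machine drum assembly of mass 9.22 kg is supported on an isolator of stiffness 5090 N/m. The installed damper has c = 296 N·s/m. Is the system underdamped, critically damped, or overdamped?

c_c = 2√(k·m) = 433.3 N·s/m; ζ = c/c_c = 296/433.3 = 0.683.
Since ζ < 1 the system is underdamped.

underdamped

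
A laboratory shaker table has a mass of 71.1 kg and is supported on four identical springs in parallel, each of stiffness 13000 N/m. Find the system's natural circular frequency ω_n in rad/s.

Parallel springs add: k_eq = 4 × 13000 = 52000 N/m.
ω_n = √(k_eq/m) = √(52000/71.1) = √731.4 = 27.04 rad/s.

27.0 rad/s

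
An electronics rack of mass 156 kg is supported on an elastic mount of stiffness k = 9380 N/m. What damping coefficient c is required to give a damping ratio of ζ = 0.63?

1520 N·s/m

c_c = 2√(k·m) = 2√(9380 × 156) = 2419 N·s/m.
c = ζ·c_c = 0.63 × 2419 = 1524 N·s/m.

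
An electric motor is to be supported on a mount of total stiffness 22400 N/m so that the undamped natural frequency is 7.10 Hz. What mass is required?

11.3 kg

ω_n = 2πf_n = 2π × 7.10 = 44.61 rad/s.
m = k/ω_n² = 22400/44.61² = 22400/1990 = 11.26 kg.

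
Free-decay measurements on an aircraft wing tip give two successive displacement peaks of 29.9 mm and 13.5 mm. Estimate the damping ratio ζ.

Logarithmic decrement δ = (1/n)·ln(x₀/x_n) = (1/1)·ln(29.9/13.5) = (1/1)·ln(2.215) = 0.7952.
ζ = δ/√(4π² + δ²) = 0.7952/√(39.48 + 0.632) = 0.7952/6.333 = 0.1256.

0.126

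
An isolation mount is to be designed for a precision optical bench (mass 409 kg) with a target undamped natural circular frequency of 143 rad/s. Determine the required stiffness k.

8360000 N/m

k = m·ω_n² = 409 × 143.0² = 409 × 20450 = 8364000 N/m.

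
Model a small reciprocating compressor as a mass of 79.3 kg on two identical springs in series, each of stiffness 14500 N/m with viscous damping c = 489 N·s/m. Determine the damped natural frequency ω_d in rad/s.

Series springs: 1/k_eq = 2/14500, so k_eq = 14500/2 = 7250 N/m.
ω_n = √(k_eq/m) = √(7250/79.3) = 9.562 rad/s.
Critical damping c_c = 2√(k_eq·m) = 2√(7250 × 79.3) = 1516 N·s/m, so ζ = c/c_c = 489/1516 = 0.3225.
ω_d = ω_n√(1 − ζ²) = 9.562 × √(1 − 0.104) = 9.051 rad/s.

9.05 rad/s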